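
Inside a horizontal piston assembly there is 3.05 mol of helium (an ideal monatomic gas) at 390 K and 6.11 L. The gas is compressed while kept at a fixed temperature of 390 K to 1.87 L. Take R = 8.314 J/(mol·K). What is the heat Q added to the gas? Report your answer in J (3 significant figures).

Q ≈ -11700 J

Isothermal ⇒ ΔU = 0, so Q = W = nRT ln(V₂/V₁).
Q = (3.05)(8.314)(390) ln(1.87/6.11) = 9890 × -1.184 = -11709 J.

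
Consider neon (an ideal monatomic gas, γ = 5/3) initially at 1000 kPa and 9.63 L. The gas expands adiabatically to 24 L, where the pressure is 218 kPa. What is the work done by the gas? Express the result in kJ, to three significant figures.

W ≈ 6.60 kJ

Adiabatic: W = (P₁V₁ − P₂V₂)/(γ − 1) with γ = 5/3.
P₁V₁ = 9630 J, P₂V₂ = 5232 J.
W = (9630 − 5232) / 0.6667 = 6597 J.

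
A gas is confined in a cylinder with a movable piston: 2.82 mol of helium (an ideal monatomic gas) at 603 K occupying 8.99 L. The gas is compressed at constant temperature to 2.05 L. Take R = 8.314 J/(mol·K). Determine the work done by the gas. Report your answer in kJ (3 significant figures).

Isothermal: W = nRT ln(V₂/V₁).
W = (2.82)(8.314)(603) × ln(2.05/8.99)
  = 14138 × -1.478
W_by_gas = -20899 J.

W ≈ -20.9 kJ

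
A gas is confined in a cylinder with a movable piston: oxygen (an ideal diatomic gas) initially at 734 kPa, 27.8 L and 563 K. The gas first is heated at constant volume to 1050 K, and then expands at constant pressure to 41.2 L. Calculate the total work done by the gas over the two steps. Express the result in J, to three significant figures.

Step 1 (isochoric): W = 0 (constant volume).
After step 1: P = 1369 kPa (V unchanged).
Step 2 (isobaric): W = PΔV = (1369 kPa)(41.2 − 27.8 L) = 18343 J.
W_total = 0 + 18343 = 18343 J.

W_total ≈ 18300 J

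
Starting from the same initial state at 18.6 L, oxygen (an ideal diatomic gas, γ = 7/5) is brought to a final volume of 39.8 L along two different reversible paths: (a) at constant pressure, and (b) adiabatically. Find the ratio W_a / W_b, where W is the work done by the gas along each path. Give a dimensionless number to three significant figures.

W_a / W_b ≈ 1.74

Path (a) isobaric: W = P₁(V₂ − V₁) → W_a/(P₁V₁) = 1.14.
Path (b) adiabatic: W = P₁V₁(1 − (V₁/V₂)^(γ−1))/(γ−1) → W_b/(P₁V₁) = 0.6559.
W_a / W_b = 1.14 / 0.6559 = 1.738.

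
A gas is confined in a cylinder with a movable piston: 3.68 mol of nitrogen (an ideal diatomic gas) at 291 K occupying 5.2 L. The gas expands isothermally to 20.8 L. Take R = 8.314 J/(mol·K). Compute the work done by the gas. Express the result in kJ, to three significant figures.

W ≈ 12.3 kJ

Isothermal: W = nRT ln(V₂/V₁).
W = (3.68)(8.314)(291) × ln(20.8/5.2)
  = 8903 × 1.386
W_by_gas = 12343 J.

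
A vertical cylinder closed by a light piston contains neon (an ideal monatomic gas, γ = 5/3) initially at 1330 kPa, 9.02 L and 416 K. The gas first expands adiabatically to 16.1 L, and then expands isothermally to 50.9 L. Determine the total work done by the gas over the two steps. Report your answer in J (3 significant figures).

Step 1 (adiabatic): W = (P₁V₁ − P₂V₂)/(γ−1) = (11997 − 8153)/0.667 = 5766 J.
After step 1: P = 506.4 kPa, V = 16.1 L, T = 282.7 K.
Step 2 (isothermal): W = P₁V₁ ln(V₂/V₁) = (8153) ln(50.9/16.1) = 9384 J.
W_total = 5766 + 9384 = 15150 J.

W_total ≈ 15100 J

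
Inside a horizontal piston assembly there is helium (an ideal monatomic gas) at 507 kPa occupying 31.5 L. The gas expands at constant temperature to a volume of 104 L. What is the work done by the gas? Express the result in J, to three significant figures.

Isothermal: W = nRT ln(V₂/V₁) = P₁V₁ ln(V₂/V₁).
P₁V₁ = (507 kPa)(31.5 L) = 15970 J.
W = 15970 × ln(104/31.5) = 15970 × 1.194
W_by_gas = 19075 J.

W ≈ 19100 J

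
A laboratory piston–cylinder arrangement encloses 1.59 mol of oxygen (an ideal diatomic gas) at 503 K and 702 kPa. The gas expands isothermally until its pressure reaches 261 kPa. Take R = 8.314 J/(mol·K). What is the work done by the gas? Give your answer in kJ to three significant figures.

W ≈ 6.58 kJ

Isothermal process: W = nRT ln(V₂/V₁) = nRT ln(P₁/P₂).
W = (1.59)(8.314)(503) × ln(702/261)
  = 6649 × ln(2.69) = 6649 × 0.9894
W_by_gas = 6579 J.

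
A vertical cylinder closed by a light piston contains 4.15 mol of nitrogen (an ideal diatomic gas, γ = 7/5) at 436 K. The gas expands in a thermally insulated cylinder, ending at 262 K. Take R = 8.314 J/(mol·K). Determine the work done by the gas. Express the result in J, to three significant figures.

W ≈ 15000 J

Adiabatic ⇒ Q = 0, so W_by = −ΔU = nCᵥ(T₁ − T₂).
Cᵥ = 5R/2 = 20.79 J/(mol·K).
W = (4.15)(20.79)(436 − 262) = 15009 J.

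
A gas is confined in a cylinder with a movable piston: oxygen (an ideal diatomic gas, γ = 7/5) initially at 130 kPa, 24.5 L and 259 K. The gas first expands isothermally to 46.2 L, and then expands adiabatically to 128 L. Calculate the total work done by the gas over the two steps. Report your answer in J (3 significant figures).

W_total ≈ 4690 J

Step 1 (isothermal): W = P₁V₁ ln(V₂/V₁) = (3185) ln(46.2/24.5) = 2020 J.
After step 1: P = 68.94 kPa, V = 46.2 L, T = 259 K.
Step 2 (adiabatic): W = (P₁V₁ − P₂V₂)/(γ−1) = (3185 − 2119)/0.4 = 2666 J.
W_total = 2020 + 2666 = 4686 J.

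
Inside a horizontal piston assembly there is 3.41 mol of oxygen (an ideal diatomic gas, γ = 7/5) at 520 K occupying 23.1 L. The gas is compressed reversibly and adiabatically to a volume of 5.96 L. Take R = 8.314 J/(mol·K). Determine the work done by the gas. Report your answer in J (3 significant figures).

Adiabatic: TV^(γ−1) = const with γ = 7/5.
T₂ = T₁ (V₁/V₂)^(γ−1) = 520 × (23.1/5.96)^0.4 = 520 × 1.719 = 894 K.
W_by = nCᵥ(T₁ − T₂) = (3.41)(20.79)(520 − 894) = -26510 J.

W ≈ -26500 J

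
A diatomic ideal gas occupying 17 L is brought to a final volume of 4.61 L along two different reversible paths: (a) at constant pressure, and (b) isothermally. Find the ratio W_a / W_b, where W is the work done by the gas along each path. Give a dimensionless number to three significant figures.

W_a / W_b ≈ 0.558

Path (a) isobaric: W = P₁(V₂ − V₁) → W_a/(P₁V₁) = -0.7288.
Path (b) isothermal: W = P₁V₁ ln(V₂/V₁) → W_b/(P₁V₁) = -1.305.
W_a / W_b = -0.7288 / -1.305 = 0.5585.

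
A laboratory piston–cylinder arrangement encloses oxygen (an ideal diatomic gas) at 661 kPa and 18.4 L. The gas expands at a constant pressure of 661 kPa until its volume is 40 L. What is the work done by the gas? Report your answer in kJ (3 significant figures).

W ≈ 14.3 kJ

Isobaric: W = P ΔV.
W = (661 kPa)(40 − 18.4 L) = (661)(21.6) = 14278 J.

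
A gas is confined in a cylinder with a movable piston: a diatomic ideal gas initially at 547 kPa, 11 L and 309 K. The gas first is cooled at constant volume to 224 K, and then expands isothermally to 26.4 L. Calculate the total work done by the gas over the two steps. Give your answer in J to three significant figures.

W_total ≈ 3820 J

Step 1 (isochoric): W = 0 (constant volume).
After step 1: P = 396.5 kPa (V unchanged).
Step 2 (isothermal): W = P₁V₁ ln(V₂/V₁) = (4362) ln(26.4/11) = 3819 J.
W_total = 0 + 3819 = 3819 J.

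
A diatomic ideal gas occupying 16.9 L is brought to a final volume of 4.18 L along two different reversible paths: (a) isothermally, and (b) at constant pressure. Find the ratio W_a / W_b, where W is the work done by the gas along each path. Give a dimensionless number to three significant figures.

Path (a) isothermal: W = P₁V₁ ln(V₂/V₁) → W_a/(P₁V₁) = -1.397.
Path (b) isobaric: W = P₁(V₂ − V₁) → W_b/(P₁V₁) = -0.7527.
W_a / W_b = -1.397 / -0.7527 = 1.856.

W_a / W_b ≈ 1.86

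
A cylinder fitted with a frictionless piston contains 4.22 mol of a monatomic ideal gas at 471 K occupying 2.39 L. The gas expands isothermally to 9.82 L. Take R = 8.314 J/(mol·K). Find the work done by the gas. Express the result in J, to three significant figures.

Isothermal: W = nRT ln(V₂/V₁).
W = (4.22)(8.314)(471) × ln(9.82/2.39)
  = 16525 × 1.413
W_by_gas = 23352 J.

W ≈ 23400 J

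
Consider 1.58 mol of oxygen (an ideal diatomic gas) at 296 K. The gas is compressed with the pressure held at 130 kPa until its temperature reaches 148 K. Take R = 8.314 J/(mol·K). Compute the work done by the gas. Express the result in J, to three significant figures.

W ≈ -1940 J

Isobaric: W = P ΔV = nR ΔT.
W = (1.58)(8.314)(148 − 296) = -1944 J.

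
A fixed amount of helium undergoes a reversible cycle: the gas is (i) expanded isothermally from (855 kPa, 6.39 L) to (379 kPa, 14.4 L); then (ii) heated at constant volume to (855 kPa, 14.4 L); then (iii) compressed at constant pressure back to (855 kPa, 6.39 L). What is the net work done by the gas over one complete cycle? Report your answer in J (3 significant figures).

W_net ≈ -2410 J

Leg (i): W = PᵢVᵢ ln(V_f/Vᵢ) = (5463) ln(14.4/6.39) = 4439 J.
Leg (ii): W = 0.
Leg (iii): W = PΔV = (855)(6.39 − 14.4) = -6849 J.
W_net = 4439 − 6849 = -2410 J.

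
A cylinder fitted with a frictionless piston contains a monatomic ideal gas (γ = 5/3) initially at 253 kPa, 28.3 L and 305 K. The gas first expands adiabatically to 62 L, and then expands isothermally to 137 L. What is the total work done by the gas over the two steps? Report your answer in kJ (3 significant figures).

Step 1 (adiabatic): W = (P₁V₁ − P₂V₂)/(γ−1) = (7160 − 4245)/0.667 = 4373 J.
After step 1: P = 68.46 kPa, V = 62 L, T = 180.8 K.
Step 2 (isothermal): W = P₁V₁ ln(V₂/V₁) = (4245) ln(137/62) = 3365 J.
W_total = 4373 + 3365 = 7738 J.

W_total ≈ 7.74 kJ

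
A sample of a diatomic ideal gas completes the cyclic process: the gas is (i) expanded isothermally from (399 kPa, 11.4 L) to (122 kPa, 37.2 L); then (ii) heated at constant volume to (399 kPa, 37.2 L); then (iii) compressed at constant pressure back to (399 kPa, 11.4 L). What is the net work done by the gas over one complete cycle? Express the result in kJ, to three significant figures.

Leg (i): W = PᵢVᵢ ln(V_f/Vᵢ) = (4549) ln(37.2/11.4) = 5380 J.
Leg (ii): W = 0.
Leg (iii): W = PΔV = (399)(11.4 − 37.2) = -10294 J.
W_net = 5380 − 10294 = -4915 J.

W_net ≈ -4.91 kJ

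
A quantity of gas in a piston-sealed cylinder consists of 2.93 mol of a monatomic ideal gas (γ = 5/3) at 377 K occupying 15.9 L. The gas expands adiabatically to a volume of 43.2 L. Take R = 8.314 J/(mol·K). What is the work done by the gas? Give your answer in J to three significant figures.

W ≈ 6700 J

Adiabatic: TV^(γ−1) = const with γ = 5/3.
T₂ = T₁ (V₁/V₂)^(γ−1) = 377 × (15.9/43.2)^0.667 = 377 × 0.5136 = 193.6 K.
W_by = nCᵥ(T₁ − T₂) = (2.93)(12.47)(377 − 193.6) = 6701 J.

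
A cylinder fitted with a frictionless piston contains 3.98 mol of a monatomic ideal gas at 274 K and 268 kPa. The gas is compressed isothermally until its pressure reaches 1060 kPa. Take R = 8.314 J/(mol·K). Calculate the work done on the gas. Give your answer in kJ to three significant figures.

W ≈ 12.5 kJ

Isothermal process: W = nRT ln(V₂/V₁) = nRT ln(P₁/P₂).
W = (3.98)(8.314)(274) × ln(268/1060)
  = 9067 × ln(0.2528) = 9067 × -1.375
W_by_gas = -12467 J; work on gas = −W_by = 12467 J.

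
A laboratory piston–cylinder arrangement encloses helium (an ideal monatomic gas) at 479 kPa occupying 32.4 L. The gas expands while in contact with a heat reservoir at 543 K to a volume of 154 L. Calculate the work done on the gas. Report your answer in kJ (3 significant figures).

W ≈ -24.2 kJ

Isothermal: W = nRT ln(V₂/V₁) = P₁V₁ ln(V₂/V₁).
P₁V₁ = (479 kPa)(32.4 L) = 15520 J.
W = 15520 × ln(154/32.4) = 15520 × 1.559
W_by_gas = 24192 J; work on gas = −W_by = -24192 J.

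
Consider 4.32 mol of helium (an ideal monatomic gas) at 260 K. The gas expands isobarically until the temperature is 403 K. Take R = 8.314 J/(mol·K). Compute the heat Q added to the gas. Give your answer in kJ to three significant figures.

Isobaric: W = nRΔT = (4.32)(8.314)(143) = 5136 J.
ΔU = nCᵥΔT with Cᵥ = 3R/2: ΔU = (4.32)(12.47)(143) = 7704 J.
Q = ΔU + W = 7704 + 5136 = 12840 J.

Q ≈ 12.8 kJ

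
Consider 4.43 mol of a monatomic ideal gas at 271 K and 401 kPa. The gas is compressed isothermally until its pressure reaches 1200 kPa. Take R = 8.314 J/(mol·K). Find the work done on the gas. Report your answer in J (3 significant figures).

W ≈ 10900 J

Isothermal process: W = nRT ln(V₂/V₁) = nRT ln(P₁/P₂).
W = (4.43)(8.314)(271) × ln(401/1200)
  = 9981 × ln(0.3342) = 9981 × -1.096
W_by_gas = -10941 J; work on gas = −W_by = 10941 J.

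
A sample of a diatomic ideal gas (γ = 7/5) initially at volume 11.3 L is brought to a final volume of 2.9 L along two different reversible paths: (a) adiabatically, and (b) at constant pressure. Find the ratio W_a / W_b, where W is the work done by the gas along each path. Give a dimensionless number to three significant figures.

W_a / W_b ≈ 2.43

Path (a) adiabatic: W = P₁V₁(1 − (V₁/V₂)^(γ−1))/(γ−1) → W_a/(P₁V₁) = -1.807.
Path (b) isobaric: W = P₁(V₂ − V₁) → W_b/(P₁V₁) = -0.7434.
W_a / W_b = -1.807 / -0.7434 = 2.431.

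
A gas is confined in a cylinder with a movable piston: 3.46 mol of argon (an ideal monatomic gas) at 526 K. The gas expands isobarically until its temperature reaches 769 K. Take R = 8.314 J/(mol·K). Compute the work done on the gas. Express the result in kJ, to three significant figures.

Isobaric: W = P ΔV = nR ΔT.
W = (3.46)(8.314)(769 − 526) = 6990 J.
Work on gas = −W_by = -6990 J.

W ≈ -6.99 kJ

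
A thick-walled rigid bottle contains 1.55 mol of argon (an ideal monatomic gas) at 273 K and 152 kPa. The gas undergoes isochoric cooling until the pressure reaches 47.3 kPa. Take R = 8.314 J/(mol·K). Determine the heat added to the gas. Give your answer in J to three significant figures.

Constant volume ⇒ W = 0, so Q = ΔU = nCᵥΔT with Cᵥ = 3R/2 = 12.47 J/(mol·K).
At constant V, T₂/T₁ = P₂/P₁ ⇒ ΔT = T₁(P₂/P₁ − 1) = 273·(47.3/152 − 1) = -188 K.
ΔU = (1.55)(12.47)(-188) = -3635 J.

Q ≈ -3630 J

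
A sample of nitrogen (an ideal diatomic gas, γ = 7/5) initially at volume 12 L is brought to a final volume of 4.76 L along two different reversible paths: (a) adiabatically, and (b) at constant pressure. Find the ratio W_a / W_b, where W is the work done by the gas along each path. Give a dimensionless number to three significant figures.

W_a / W_b ≈ 1.85

Path (a) adiabatic: W = P₁V₁(1 − (V₁/V₂)^(γ−1))/(γ−1) → W_a/(P₁V₁) = -1.119.
Path (b) isobaric: W = P₁(V₂ − V₁) → W_b/(P₁V₁) = -0.6033.
W_a / W_b = -1.119 / -0.6033 = 1.854.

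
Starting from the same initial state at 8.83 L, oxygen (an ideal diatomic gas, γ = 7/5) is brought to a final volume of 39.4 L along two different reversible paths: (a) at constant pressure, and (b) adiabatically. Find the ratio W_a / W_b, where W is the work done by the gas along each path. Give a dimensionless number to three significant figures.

Path (a) isobaric: W = P₁(V₂ − V₁) → W_a/(P₁V₁) = 3.462.
Path (b) adiabatic: W = P₁V₁(1 − (V₁/V₂)^(γ−1))/(γ−1) → W_b/(P₁V₁) = 1.126.
W_a / W_b = 3.462 / 1.126 = 3.076.

W_a / W_b ≈ 3.08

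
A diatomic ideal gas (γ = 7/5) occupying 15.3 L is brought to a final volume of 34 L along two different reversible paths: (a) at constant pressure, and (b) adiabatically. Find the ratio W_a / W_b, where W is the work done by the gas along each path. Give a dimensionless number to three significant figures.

W_a / W_b ≈ 1.79

Path (a) isobaric: W = P₁(V₂ − V₁) → W_a/(P₁V₁) = 1.222.
Path (b) adiabatic: W = P₁V₁(1 − (V₁/V₂)^(γ−1))/(γ−1) → W_b/(P₁V₁) = 0.6835.
W_a / W_b = 1.222 / 0.6835 = 1.788.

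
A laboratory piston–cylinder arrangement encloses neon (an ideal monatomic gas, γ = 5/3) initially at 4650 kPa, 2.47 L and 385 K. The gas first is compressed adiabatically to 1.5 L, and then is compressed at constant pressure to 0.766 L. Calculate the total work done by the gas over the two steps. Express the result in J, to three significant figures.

W_total ≈ -14600 J

Step 1 (adiabatic): W = (P₁V₁ − P₂V₂)/(γ−1) = (11486 − 16016)/0.667 = -6796 J.
After step 1: P = 10677 kPa, V = 1.5 L, T = 536.9 K.
Step 2 (isobaric): W = PΔV = (10677 kPa)(0.766 − 1.5 L) = -7837 J.
W_total = -6796 − 7837 = -14633 J.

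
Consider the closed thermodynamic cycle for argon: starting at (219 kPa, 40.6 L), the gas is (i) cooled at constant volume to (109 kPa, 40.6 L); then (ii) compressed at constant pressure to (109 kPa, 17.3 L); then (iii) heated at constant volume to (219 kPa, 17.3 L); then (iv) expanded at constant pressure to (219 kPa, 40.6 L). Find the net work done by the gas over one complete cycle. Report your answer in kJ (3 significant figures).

W_net ≈ 2.56 kJ

Constant-volume legs do no work.
W(ii) = (109)(17.3 − 40.6) = -2540 J; W(iv) = (219)(40.6 − 17.3) = 5103 J.
W_net = -2540 + 5103 = 2563 J (the clockwise enclosed area).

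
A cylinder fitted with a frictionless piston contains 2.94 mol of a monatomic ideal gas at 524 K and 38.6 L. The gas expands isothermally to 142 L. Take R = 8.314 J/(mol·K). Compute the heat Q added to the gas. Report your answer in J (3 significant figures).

Isothermal ⇒ ΔU = 0, so Q = W = nRT ln(V₂/V₁).
Q = (2.94)(8.314)(524) ln(142/38.6) = 12808 × 1.303 = 16684 J.

Q ≈ 16700 J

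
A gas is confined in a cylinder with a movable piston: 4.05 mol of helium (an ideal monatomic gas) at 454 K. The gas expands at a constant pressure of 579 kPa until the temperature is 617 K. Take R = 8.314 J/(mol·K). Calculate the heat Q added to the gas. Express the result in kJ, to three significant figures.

Isobaric: W = nRΔT = (4.05)(8.314)(163) = 5488 J.
ΔU = nCᵥΔT with Cᵥ = 3R/2: ΔU = (4.05)(12.47)(163) = 8233 J.
Q = ΔU + W = 8233 + 5488 = 13721 J.

Q ≈ 13.7 kJ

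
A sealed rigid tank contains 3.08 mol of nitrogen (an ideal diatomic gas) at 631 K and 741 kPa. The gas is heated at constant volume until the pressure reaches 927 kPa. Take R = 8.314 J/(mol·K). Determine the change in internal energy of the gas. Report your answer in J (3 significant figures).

ΔU ≈ 10100 J

Constant volume ⇒ W = 0, so Q = ΔU = nCᵥΔT with Cᵥ = 5R/2 = 20.79 J/(mol·K).
At constant V, T₂/T₁ = P₂/P₁ ⇒ ΔT = T₁(P₂/P₁ − 1) = 631·(927/741 − 1) = 158.4 K.
ΔU = (3.08)(20.79)(158.4) = 10140 J.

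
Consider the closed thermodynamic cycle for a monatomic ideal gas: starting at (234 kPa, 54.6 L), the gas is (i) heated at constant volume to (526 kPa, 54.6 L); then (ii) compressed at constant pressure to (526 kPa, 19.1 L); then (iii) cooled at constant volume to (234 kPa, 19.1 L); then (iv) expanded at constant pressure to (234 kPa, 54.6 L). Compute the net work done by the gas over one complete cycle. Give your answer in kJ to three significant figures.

Constant-volume legs do no work.
W(ii) = (526)(19.1 − 54.6) = -18673 J; W(iv) = (234)(54.6 − 19.1) = 8307 J.
W_net = -18673 + 8307 = -10366 J (the counter-clockwise enclosed area).

W_net ≈ -10.4 kJ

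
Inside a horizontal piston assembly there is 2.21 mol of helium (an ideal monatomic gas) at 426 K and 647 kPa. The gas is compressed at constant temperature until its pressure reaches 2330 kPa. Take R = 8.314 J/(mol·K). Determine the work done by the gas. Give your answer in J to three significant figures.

Isothermal process: W = nRT ln(V₂/V₁) = nRT ln(P₁/P₂).
W = (2.21)(8.314)(426) × ln(647/2330)
  = 7827 × ln(0.2777) = 7827 × -1.281
W_by_gas = -10029 J.

W ≈ -10000 J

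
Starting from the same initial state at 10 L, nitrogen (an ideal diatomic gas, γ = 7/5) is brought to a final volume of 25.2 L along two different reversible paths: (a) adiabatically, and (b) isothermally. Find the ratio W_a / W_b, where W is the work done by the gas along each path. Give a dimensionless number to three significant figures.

W_a / W_b ≈ 0.836

Path (a) adiabatic: W = P₁V₁(1 − (V₁/V₂)^(γ−1))/(γ−1) → W_a/(P₁V₁) = 0.7727.
Path (b) isothermal: W = P₁V₁ ln(V₂/V₁) → W_b/(P₁V₁) = 0.9243.
W_a / W_b = 0.7727 / 0.9243 = 0.836.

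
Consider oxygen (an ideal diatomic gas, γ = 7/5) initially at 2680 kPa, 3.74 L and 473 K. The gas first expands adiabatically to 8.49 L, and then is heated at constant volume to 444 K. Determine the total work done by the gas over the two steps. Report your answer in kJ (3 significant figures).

W_total ≈ 7.01 kJ

Step 1 (adiabatic): W = (P₁V₁ − P₂V₂)/(γ−1) = (10023 − 7221)/0.4 = 7006 J.
Step 2 (isochoric): W = 0 (constant volume).
W_total = 7006 + 0 = 7006 J.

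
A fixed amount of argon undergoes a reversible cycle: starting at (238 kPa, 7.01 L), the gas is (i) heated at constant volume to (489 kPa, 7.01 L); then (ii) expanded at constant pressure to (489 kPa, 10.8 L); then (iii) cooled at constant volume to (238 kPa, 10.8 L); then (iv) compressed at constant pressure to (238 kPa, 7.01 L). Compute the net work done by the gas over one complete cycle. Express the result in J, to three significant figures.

Constant-volume legs do no work.
W(ii) = (489)(10.8 − 7.01) = 1853 J; W(iv) = (238)(7.01 − 10.8) = -902 J.
W_net = 1853 − 902 = 951.3 J (the clockwise enclosed area).

W_net ≈ 951 J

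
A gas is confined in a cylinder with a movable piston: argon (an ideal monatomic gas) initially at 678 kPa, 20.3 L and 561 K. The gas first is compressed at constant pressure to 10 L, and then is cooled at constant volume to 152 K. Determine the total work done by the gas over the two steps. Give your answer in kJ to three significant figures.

W_total ≈ -6.98 kJ

Step 1 (isobaric): W = PΔV = (678 kPa)(10 − 20.3 L) = -6983 J.
Step 2 (isochoric): W = 0 (constant volume).
W_total = -6983 + 0 = -6983 J.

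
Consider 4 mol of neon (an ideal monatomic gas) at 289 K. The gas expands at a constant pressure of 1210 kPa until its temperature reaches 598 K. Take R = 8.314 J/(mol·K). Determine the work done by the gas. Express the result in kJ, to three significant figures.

Isobaric: W = P ΔV = nR ΔT.
W = (4)(8.314)(598 − 289) = 10276 J.

W ≈ 10.3 kJ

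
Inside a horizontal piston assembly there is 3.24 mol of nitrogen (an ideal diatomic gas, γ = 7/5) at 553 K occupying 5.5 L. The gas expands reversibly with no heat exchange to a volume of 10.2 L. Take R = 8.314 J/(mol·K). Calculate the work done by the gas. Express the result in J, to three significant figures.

W ≈ 8150 J

Adiabatic: TV^(γ−1) = const with γ = 7/5.
T₂ = T₁ (V₁/V₂)^(γ−1) = 553 × (5.5/10.2)^0.4 = 553 × 0.7811 = 431.9 K.
W_by = nCᵥ(T₁ − T₂) = (3.24)(20.79)(553 − 431.9) = 8152 J.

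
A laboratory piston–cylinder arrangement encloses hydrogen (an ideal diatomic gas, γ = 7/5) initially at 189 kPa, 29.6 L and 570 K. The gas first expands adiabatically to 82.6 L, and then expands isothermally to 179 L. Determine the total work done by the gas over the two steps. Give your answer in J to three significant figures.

Step 1 (adiabatic): W = (P₁V₁ − P₂V₂)/(γ−1) = (5594 − 3711)/0.4 = 4709 J.
After step 1: P = 44.93 kPa, V = 82.6 L, T = 378.1 K.
Step 2 (isothermal): W = P₁V₁ ln(V₂/V₁) = (3711) ln(179/82.6) = 2870 J.
W_total = 4709 + 2870 = 7579 J.

W_total ≈ 7580 J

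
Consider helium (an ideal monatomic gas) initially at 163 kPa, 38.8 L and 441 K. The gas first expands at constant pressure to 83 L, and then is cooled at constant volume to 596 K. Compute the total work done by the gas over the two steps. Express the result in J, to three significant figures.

W_total ≈ 7200 J

Step 1 (isobaric): W = PΔV = (163 kPa)(83 − 38.8 L) = 7205 J.
Step 2 (isochoric): W = 0 (constant volume).
W_total = 7205 + 0 = 7205 J.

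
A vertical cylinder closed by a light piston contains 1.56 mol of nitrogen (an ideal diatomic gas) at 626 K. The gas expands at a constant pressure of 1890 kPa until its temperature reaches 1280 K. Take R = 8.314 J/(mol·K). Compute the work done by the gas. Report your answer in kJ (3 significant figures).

W ≈ 8.48 kJ

Isobaric: W = P ΔV = nR ΔT.
W = (1.56)(8.314)(1280 − 626) = 8482 J.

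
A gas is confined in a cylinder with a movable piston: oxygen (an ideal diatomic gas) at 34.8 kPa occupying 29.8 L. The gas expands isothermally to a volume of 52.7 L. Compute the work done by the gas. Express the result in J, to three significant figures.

W ≈ 591 J

Isothermal: W = nRT ln(V₂/V₁) = P₁V₁ ln(V₂/V₁).
P₁V₁ = (34.8 kPa)(29.8 L) = 1037 J.
W = 1037 × ln(52.7/29.8) = 1037 × 0.5701
W_by_gas = 591.2 J.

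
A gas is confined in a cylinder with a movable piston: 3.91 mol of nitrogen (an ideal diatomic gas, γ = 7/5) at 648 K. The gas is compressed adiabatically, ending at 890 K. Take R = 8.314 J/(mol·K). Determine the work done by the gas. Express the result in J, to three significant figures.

Adiabatic ⇒ Q = 0, so W_by = −ΔU = nCᵥ(T₁ − T₂).
Cᵥ = 5R/2 = 20.79 J/(mol·K).
W = (3.91)(20.79)(648 − 890) = -19667 J.

W ≈ -19700 J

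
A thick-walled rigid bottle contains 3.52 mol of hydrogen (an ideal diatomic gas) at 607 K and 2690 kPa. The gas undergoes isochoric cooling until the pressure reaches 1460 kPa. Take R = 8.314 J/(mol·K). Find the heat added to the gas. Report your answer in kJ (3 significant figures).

Constant volume ⇒ W = 0, so Q = ΔU = nCᵥΔT with Cᵥ = 5R/2 = 20.79 J/(mol·K).
At constant V, T₂/T₁ = P₂/P₁ ⇒ ΔT = T₁(P₂/P₁ − 1) = 607·(1460/2690 − 1) = -277.6 K.
ΔU = (3.52)(20.79)(-277.6) = -20306 J.

Q ≈ -20.3 kJ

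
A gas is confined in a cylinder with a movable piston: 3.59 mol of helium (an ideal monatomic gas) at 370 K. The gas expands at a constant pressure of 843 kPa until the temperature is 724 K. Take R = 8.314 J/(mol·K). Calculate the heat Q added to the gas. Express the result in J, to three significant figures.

Q ≈ 26400 J

Isobaric: W = nRΔT = (3.59)(8.314)(354) = 10566 J.
ΔU = nCᵥΔT with Cᵥ = 3R/2: ΔU = (3.59)(12.47)(354) = 15849 J.
Q = ΔU + W = 15849 + 10566 = 26415 J.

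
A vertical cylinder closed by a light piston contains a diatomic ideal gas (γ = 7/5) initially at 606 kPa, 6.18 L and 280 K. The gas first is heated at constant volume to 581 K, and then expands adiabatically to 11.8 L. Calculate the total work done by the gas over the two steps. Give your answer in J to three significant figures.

W_total ≈ 4430 J

Step 1 (isochoric): W = 0 (constant volume).
After step 1: P = 1257 kPa (V unchanged).
Step 2 (adiabatic): W = (P₁V₁ − P₂V₂)/(γ−1) = (7771 − 6000)/0.4 = 4429 J.
W_total = 0 + 4429 = 4429 J.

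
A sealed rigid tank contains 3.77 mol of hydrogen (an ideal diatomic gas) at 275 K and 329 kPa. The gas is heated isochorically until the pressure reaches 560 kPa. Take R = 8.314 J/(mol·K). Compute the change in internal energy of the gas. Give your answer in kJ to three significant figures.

ΔU ≈ 15.1 kJ

Constant volume ⇒ W = 0, so Q = ΔU = nCᵥΔT with Cᵥ = 5R/2 = 20.79 J/(mol·K).
At constant V, T₂/T₁ = P₂/P₁ ⇒ ΔT = T₁(P₂/P₁ − 1) = 275·(560/329 − 1) = 193.1 K.
ΔU = (3.77)(20.79)(193.1) = 15130 J.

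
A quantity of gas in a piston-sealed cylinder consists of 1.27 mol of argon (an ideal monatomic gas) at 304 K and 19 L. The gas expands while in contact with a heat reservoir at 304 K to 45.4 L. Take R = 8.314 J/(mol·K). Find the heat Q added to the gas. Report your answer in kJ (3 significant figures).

Q ≈ 2.80 kJ

Isothermal ⇒ ΔU = 0, so Q = W = nRT ln(V₂/V₁).
Q = (1.27)(8.314)(304) ln(45.4/19) = 3210 × 0.8711 = 2796 J.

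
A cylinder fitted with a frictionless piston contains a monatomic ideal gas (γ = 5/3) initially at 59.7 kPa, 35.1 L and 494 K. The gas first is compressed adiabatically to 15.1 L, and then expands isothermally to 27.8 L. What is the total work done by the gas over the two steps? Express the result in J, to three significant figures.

W_total ≈ -128 J

Step 1 (adiabatic): W = (P₁V₁ − P₂V₂)/(γ−1) = (2095 − 3677)/0.667 = -2372 J.
After step 1: P = 243.5 kPa, V = 15.1 L, T = 866.9 K.
Step 2 (isothermal): W = P₁V₁ ln(V₂/V₁) = (3677) ln(27.8/15.1) = 2244 J.
W_total = -2372 + 2244 = -128.1 J.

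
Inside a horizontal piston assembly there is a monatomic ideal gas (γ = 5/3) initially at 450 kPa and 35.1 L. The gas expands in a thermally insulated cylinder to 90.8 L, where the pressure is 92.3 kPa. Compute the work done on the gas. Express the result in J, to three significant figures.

W ≈ -11100 J

Adiabatic: W = (P₁V₁ − P₂V₂)/(γ − 1) with γ = 5/3.
P₁V₁ = 15795 J, P₂V₂ = 8381 J.
W = (15795 − 8381) / 0.6667 = 11121 J.
Work on gas = −W_by = -11121 J.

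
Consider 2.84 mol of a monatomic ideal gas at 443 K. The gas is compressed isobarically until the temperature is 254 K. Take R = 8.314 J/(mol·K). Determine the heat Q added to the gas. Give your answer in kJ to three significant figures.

Q ≈ -11.2 kJ

Isobaric: W = nRΔT = (2.84)(8.314)(-189) = -4463 J.
ΔU = nCᵥΔT with Cᵥ = 3R/2: ΔU = (2.84)(12.47)(-189) = -6694 J.
Q = ΔU + W = -6694 − 4463 = -11157 J.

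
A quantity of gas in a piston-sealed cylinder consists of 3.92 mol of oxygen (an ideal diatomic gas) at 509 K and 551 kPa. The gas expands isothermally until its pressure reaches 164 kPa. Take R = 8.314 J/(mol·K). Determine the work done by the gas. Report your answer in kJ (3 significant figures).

Isothermal process: W = nRT ln(V₂/V₁) = nRT ln(P₁/P₂).
W = (3.92)(8.314)(509) × ln(551/164)
  = 16589 × ln(3.36) = 16589 × 1.212
W_by_gas = 20103 J.

W ≈ 20.1 kJ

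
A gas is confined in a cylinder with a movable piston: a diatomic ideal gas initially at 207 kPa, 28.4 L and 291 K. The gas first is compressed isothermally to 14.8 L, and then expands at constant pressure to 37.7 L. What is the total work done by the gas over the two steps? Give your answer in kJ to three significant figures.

Step 1 (isothermal): W = P₁V₁ ln(V₂/V₁) = (5879) ln(14.8/28.4) = -3832 J.
After step 1: P = 397.2 kPa, V = 14.8 L, T = 291 K.
Step 2 (isobaric): W = PΔV = (397.2 kPa)(37.7 − 14.8 L) = 9096 J.
W_total = -3832 + 9096 = 5265 J.

W_total ≈ 5.26 kJ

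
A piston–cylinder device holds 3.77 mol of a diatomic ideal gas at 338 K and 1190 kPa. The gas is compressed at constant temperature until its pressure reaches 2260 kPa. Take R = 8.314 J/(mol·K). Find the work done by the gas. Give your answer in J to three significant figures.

Isothermal process: W = nRT ln(V₂/V₁) = nRT ln(P₁/P₂).
W = (3.77)(8.314)(338) × ln(1190/2260)
  = 10594 × ln(0.5265) = 10594 × -0.6414
W_by_gas = -6795 J.

W ≈ -6800 J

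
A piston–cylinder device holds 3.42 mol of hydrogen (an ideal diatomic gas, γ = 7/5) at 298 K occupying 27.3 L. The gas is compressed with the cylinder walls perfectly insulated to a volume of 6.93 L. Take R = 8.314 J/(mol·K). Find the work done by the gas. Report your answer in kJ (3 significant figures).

W ≈ -15.5 kJ

Adiabatic: TV^(γ−1) = const with γ = 7/5.
T₂ = T₁ (V₁/V₂)^(γ−1) = 298 × (27.3/6.93)^0.4 = 298 × 1.731 = 515.7 K.
W_by = nCᵥ(T₁ − T₂) = (3.42)(20.79)(298 − 515.7) = -15474 J.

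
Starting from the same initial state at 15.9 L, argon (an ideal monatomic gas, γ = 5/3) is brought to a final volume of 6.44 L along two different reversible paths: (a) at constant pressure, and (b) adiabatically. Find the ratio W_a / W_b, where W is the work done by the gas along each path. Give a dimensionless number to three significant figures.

W_a / W_b ≈ 0.480

Path (a) isobaric: W = P₁(V₂ − V₁) → W_a/(P₁V₁) = -0.595.
Path (b) adiabatic: W = P₁V₁(1 − (V₁/V₂)^(γ−1))/(γ−1) → W_b/(P₁V₁) = -1.24.
W_a / W_b = -0.595 / -1.24 = 0.4798.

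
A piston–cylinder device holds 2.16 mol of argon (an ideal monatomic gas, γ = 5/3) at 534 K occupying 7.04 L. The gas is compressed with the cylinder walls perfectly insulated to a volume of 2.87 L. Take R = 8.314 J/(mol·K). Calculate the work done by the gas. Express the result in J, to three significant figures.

Adiabatic: TV^(γ−1) = const with γ = 5/3.
T₂ = T₁ (V₁/V₂)^(γ−1) = 534 × (7.04/2.87)^0.667 = 534 × 1.819 = 971.3 K.
W_by = nCᵥ(T₁ − T₂) = (2.16)(12.47)(534 − 971.3) = -11779 J.

W ≈ -11800 J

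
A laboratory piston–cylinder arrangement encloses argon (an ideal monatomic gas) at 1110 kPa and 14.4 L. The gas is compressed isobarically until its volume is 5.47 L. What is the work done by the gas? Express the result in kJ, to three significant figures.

W ≈ -9.91 kJ

Isobaric: W = P ΔV.
W = (1110 kPa)(5.47 − 14.4 L) = (1110)(-8.93) = -9912 J.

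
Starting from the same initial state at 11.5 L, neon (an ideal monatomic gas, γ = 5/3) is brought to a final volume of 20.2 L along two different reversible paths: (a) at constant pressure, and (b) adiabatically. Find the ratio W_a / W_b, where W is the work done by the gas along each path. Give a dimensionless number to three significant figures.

W_a / W_b ≈ 1.61

Path (a) isobaric: W = P₁(V₂ − V₁) → W_a/(P₁V₁) = 0.7565.
Path (b) adiabatic: W = P₁V₁(1 − (V₁/V₂)^(γ−1))/(γ−1) → W_b/(P₁V₁) = 0.4696.
W_a / W_b = 0.7565 / 0.4696 = 1.611.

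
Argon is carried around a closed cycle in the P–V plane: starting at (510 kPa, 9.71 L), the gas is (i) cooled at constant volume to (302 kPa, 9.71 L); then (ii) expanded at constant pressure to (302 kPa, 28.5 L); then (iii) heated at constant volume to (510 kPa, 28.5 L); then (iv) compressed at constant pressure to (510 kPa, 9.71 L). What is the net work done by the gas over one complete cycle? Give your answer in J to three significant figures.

Constant-volume legs do no work.
W(ii) = (302)(28.5 − 9.71) = 5675 J; W(iv) = (510)(9.71 − 28.5) = -9583 J.
W_net = 5675 − 9583 = -3908 J (the counter-clockwise enclosed area).

W_net ≈ -3910 J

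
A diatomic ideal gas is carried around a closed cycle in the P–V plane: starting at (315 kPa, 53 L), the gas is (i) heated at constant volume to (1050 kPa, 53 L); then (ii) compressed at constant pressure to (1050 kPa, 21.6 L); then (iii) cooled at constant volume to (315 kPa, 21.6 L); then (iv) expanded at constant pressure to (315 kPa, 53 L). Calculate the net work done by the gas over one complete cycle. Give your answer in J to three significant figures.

W_net ≈ -23100 J

Constant-volume legs do no work.
W(ii) = (1050)(21.6 − 53) = -32970 J; W(iv) = (315)(53 − 21.6) = 9891 J.
W_net = -32970 + 9891 = -23079 J (the counter-clockwise enclosed area).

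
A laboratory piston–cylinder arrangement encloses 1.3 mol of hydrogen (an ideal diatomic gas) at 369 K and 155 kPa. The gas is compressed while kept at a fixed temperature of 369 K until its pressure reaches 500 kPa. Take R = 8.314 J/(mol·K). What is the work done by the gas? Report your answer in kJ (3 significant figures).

Isothermal process: W = nRT ln(V₂/V₁) = nRT ln(P₁/P₂).
W = (1.3)(8.314)(369) × ln(155/500)
  = 3988 × ln(0.31) = 3988 × -1.171
W_by_gas = -4671 J.

W ≈ -4.67 kJ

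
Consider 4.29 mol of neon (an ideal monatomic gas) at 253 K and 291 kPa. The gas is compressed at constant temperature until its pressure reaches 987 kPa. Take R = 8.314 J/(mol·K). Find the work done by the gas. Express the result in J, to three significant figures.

W ≈ -11000 J

Isothermal process: W = nRT ln(V₂/V₁) = nRT ln(P₁/P₂).
W = (4.29)(8.314)(253) × ln(291/987)
  = 9024 × ln(0.2948) = 9024 × -1.221
W_by_gas = -11021 J.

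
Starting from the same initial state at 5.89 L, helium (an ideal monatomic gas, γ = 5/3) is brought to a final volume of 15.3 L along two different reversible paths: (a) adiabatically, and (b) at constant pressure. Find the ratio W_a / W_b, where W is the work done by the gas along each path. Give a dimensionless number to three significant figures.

Path (a) adiabatic: W = P₁V₁(1 − (V₁/V₂)^(γ−1))/(γ−1) → W_a/(P₁V₁) = 0.7062.
Path (b) isobaric: W = P₁(V₂ − V₁) → W_b/(P₁V₁) = 1.598.
W_a / W_b = 0.7062 / 1.598 = 0.442.

W_a / W_b ≈ 0.442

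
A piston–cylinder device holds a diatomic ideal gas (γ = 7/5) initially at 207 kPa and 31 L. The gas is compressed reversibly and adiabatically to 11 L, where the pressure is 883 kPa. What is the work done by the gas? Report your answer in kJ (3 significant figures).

W ≈ -8.24 kJ

Adiabatic: W = (P₁V₁ − P₂V₂)/(γ − 1) with γ = 7/5.
P₁V₁ = 6417 J, P₂V₂ = 9713 J.
W = (6417 − 9713) / 0.4 = -8240 J.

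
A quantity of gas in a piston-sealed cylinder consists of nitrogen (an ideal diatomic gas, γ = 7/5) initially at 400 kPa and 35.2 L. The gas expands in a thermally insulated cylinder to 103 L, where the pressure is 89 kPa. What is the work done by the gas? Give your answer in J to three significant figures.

W ≈ 12300 J

Adiabatic: W = (P₁V₁ − P₂V₂)/(γ − 1) with γ = 7/5.
P₁V₁ = 14080 J, P₂V₂ = 9167 J.
W = (14080 − 9167) / 0.4 = 12283 J.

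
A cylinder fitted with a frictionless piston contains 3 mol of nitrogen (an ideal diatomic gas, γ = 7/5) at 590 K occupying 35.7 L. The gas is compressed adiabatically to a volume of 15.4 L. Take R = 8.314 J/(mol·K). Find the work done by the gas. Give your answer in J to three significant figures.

Adiabatic: TV^(γ−1) = const with γ = 7/5.
T₂ = T₁ (V₁/V₂)^(γ−1) = 590 × (35.7/15.4)^0.4 = 590 × 1.4 = 825.9 K.
W_by = nCᵥ(T₁ − T₂) = (3)(20.79)(590 − 825.9) = -14708 J.

W ≈ -14700 J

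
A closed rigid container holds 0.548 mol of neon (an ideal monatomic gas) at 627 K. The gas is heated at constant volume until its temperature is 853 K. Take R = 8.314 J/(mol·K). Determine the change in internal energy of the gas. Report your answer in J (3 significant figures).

ΔU ≈ 1540 J

Constant volume ⇒ W = 0, so Q = ΔU = nCᵥΔT with Cᵥ = 3R/2 = 12.47 J/(mol·K).
ΔU = (0.548)(12.47)(853 − 627) = 1545 J.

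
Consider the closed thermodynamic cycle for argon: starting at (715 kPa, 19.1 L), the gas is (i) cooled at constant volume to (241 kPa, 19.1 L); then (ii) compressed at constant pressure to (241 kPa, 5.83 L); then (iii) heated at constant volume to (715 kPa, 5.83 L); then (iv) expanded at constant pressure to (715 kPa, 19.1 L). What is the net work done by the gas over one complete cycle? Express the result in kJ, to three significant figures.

W_net ≈ 6.29 kJ

Constant-volume legs do no work.
W(ii) = (241)(5.83 − 19.1) = -3198 J; W(iv) = (715)(19.1 − 5.83) = 9488 J.
W_net = -3198 + 9488 = 6290 J (the clockwise enclosed area).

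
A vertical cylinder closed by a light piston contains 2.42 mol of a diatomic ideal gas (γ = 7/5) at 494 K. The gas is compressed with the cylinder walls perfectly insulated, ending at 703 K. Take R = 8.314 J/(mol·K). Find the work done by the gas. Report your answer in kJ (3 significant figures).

Adiabatic ⇒ Q = 0, so W_by = −ΔU = nCᵥ(T₁ − T₂).
Cᵥ = 5R/2 = 20.79 J/(mol·K).
W = (2.42)(20.79)(494 − 703) = -10513 J.

W ≈ -10.5 kJ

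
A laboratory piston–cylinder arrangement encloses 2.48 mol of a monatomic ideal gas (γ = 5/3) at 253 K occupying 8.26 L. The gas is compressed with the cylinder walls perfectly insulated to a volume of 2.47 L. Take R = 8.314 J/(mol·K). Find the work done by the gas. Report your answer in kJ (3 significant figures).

Adiabatic: TV^(γ−1) = const with γ = 5/3.
T₂ = T₁ (V₁/V₂)^(γ−1) = 253 × (8.26/2.47)^0.667 = 253 × 2.236 = 565.8 K.
W_by = nCᵥ(T₁ − T₂) = (2.48)(12.47)(253 − 565.8) = -9673 J.

W ≈ -9.67 kJ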